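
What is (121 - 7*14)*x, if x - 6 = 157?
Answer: 3749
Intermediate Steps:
x = 163 (x = 6 + 157 = 163)
(121 - 7*14)*x = (121 - 7*14)*163 = (121 - 98)*163 = 23*163 = 3749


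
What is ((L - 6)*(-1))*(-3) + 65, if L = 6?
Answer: 65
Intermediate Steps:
((L - 6)*(-1))*(-3) + 65 = ((6 - 6)*(-1))*(-3) + 65 = (0*(-1))*(-3) + 65 = 0*(-3) + 65 = 0 + 65 = 65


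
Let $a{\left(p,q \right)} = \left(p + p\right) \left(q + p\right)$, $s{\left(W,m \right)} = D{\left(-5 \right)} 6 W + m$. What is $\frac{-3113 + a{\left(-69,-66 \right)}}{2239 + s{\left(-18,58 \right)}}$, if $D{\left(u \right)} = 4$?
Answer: $\frac{15517}{1865} \approx 8.3201$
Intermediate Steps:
$s{\left(W,m \right)} = m + 24 W$ ($s{\left(W,m \right)} = 4 \cdot 6 W + m = 24 W + m = m + 24 W$)
$a{\left(p,q \right)} = 2 p \left(p + q\right)$
$\frac{-3113 + a{\left(-69,-66 \right)}}{2239 + s{\left(-18,58 \right)}} = \frac{-3113 + 2 \left(-69\right) \left(-69 - 66\right)}{2239 + \left(58 + 24 \left(-18\right)\right)} = \frac{-3113 + 2 \left(-69\right) \left(-135\right)}{2239 + \left(58 - 432\right)} = \frac{-3113 + 18630}{2239 - 374} = \frac{15517}{1865}$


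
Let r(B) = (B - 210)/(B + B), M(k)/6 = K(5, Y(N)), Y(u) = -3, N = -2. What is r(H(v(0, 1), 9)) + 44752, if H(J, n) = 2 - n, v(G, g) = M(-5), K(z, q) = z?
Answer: 89535/2 ≈ 44768.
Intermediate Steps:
M(k) = 30 (M(k) = 6*5 = 30)
v(G, g) = 30
r(B) = (-210 + B)/(2*B) (r(B) = (-210 + B)/((2*B)) = (-210 + B)*(1/(2*B)) = (-210 + B)/(2*B))
r(H(v(0, 1), 9)) + 44752 = (-210 + (2 - 1*9))/(2*(2 - 1*9)) + 44752 = (-210 + (2 - 9))/(2*(2 - 9)) + 44752 = (½)*(-210 - 7)/(-7) + 44752 = (½)*(-⅐)*(-217) + 44752 = 31/2 + 44752 = 89535/2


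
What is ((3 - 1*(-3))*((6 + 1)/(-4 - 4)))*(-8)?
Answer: 42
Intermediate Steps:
((3 - 1*(-3))*((6 + 1)/(-4 - 4)))*(-8) = ((3 + 3)*(7/(-8)))*(-8) = (6*(7*(-⅛)))*(-8) = (6*(-7/8))*(-8) = -21/4*(-8) = 42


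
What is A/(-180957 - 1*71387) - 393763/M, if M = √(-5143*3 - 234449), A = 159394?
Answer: -79697/126172 + 393763*I*√249878/249878 ≈ -0.63165 + 787.72*I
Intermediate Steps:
M = I*√249878 (M = √(-15429 - 234449) = √(-249878) = I*√249878 ≈ 499.88*I)
A/(-180957 - 1*71387) - 393763/M = 159394/(-180957 - 1*71387) - 393763*(-I*√249878/249878) = 159394/(-180957 - 71387) - (-393763)*I*√249878/249878 = 159394/(-252344) + 393763*I*√249878/249878 = 159394*(-1/252344) + 393763*I*√249878/249878 = -79697/126172 + 393763*I*√249878/249878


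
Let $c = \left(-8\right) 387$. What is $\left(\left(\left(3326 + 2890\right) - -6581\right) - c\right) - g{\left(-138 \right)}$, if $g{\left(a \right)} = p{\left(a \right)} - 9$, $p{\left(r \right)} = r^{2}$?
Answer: $-3142$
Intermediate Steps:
$c = -3096$
$g{\left(a \right)} = -9 + a^{2}$ ($g{\left(a \right)} = a^{2} - 9 = -9 + a^{2}$)
$\left(\left(\left(3326 + 2890\right) - -6581\right) - c\right) - g{\left(-138 \right)} = \left(\left(\left(3326 + 2890\right) - -6581\right) - -3096\right) - \left(-9 + \left(-138\right)^{2}\right) = \left(\left(6216 + 6581\right) + 3096\right) - \left(-9 + 19044\right) = \left(12797 + 3096\right) - 19035 = 15893 - 19035 = -3142$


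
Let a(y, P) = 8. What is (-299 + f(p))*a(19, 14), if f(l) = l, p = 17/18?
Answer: -21460/9 ≈ -2384.4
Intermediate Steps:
p = 17/18 (p = 17*(1/18) = 17/18 ≈ 0.94444)
(-299 + f(p))*a(19, 14) = (-299 + 17/18)*8 = -5365/18*8 = -21460/9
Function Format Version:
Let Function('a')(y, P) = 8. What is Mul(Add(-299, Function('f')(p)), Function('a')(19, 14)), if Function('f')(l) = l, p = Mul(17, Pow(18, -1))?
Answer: Rational(-21460, 9) ≈ -2384.4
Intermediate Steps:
p = Rational(17, 18) (p = Mul(17, Rational(1, 18)) = Rational(17, 18) ≈ 0.94444)
Mul(Add(-299, Function('f')(p)), Function('a')(19, 14)) = Mul(Add(-299, Rational(17, 18)), 8) = Mul(Rational(-5365, 18), 8) = Rational(-21460, 9)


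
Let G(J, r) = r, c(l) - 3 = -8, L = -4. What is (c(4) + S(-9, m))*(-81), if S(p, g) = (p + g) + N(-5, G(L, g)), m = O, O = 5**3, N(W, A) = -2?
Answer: -8829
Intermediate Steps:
c(l) = -5 (c(l) = 3 - 8 = -5)
O = 125
m = 125
S(p, g) = -2 + g + p (S(p, g) = (p + g) - 2 = (g + p) - 2 = -2 + g + p)
(c(4) + S(-9, m))*(-81) = (-5 + (-2 + 125 - 9))*(-81) = (-5 + 114)*(-81) = 109*(-81) = -8829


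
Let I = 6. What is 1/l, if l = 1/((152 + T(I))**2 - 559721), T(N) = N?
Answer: -534757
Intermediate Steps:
l = -1/534757 (l = 1/((152 + 6)**2 - 559721) = 1/(158**2 - 559721) = 1/(24964 - 559721) = 1/(-534757) = -1/534757 ≈ -1.8700e-6)
1/l = 1/(-1/534757) = -534757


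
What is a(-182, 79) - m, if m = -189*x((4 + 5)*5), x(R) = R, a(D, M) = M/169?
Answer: 1437424/169 ≈ 8505.5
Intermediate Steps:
a(D, M) = M/169 (a(D, M) = M*(1/169) = M/169)
m = -8505 (m = -189*(4 + 5)*5 = -1701*5 = -189*45 = -8505)
a(-182, 79) - m = (1/169)*79 - 1*(-8505) = 79/169 + 8505 = 1437424/169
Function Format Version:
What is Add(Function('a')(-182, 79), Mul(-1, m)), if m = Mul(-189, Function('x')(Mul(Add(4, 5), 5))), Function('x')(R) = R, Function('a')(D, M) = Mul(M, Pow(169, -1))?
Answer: Rational(1437424, 169) ≈ 8505.5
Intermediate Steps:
Function('a')(D, M) = Mul(Rational(1, 169), M) (Function('a')(D, M) = Mul(M, Rational(1, 169)) = Mul(Rational(1, 169), M))
m = -8505 (m = Mul(-189, Mul(Add(4, 5), 5)) = Mul(-189, Mul(9, 5)) = Mul(-189, 45) = -8505)
Add(Function('a')(-182, 79), Mul(-1, m)) = Add(Mul(Rational(1, 169), 79), Mul(-1, -8505)) = Add(Rational(79, 169), 8505) = Rational(1437424, 169)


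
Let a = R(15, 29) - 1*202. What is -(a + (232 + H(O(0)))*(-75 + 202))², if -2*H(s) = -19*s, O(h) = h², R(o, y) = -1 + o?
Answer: -857084176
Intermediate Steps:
H(s) = 19*s/2 (H(s) = -(-19)*s/2 = 19*s/2)
a = -188 (a = (-1 + 15) - 1*202 = 14 - 202 = -188)
-(a + (232 + H(O(0)))*(-75 + 202))² = -(-188 + (232 + (19/2)*0²)*(-75 + 202))² = -(-188 + (232 + (19/2)*0)*127)² = -(-188 + (232 + 0)*127)² = -(-188 + 232*127)² = -(-188 + 29464)² = -1*29276² = -1*857084176 = -857084176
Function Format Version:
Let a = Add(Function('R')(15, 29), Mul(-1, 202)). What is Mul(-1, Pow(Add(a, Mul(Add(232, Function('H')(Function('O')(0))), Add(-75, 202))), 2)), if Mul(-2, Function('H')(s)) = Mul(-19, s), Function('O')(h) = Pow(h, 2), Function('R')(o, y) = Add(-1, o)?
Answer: -857084176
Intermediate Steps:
Function('H')(s) = Mul(Rational(19, 2), s) (Function('H')(s) = Mul(Rational(-1, 2), Mul(-19, s)) = Mul(Rational(19, 2), s))
a = -188 (a = Add(Add(-1, 15), Mul(-1, 202)) = Add(14, -202) = -188)
Mul(-1, Pow(Add(a, Mul(Add(232, Function('H')(Function('O')(0))), Add(-75, 202))), 2)) = Mul(-1, Pow(Add(-188, Mul(Add(232, Mul(Rational(19, 2), Pow(0, 2))), Add(-75, 202))), 2)) = Mul(-1, Pow(Add(-188, Mul(Add(232, Mul(Rational(19, 2), 0)), 127)), 2)) = Mul(-1, Pow(Add(-188, Mul(Add(232, 0), 127)), 2)) = Mul(-1, Pow(Add(-188, Mul(232, 127)), 2)) = Mul(-1, Pow(Add(-188, 29464), 2)) = Mul(-1, Pow(29276, 2)) = Mul(-1, 857084176) = -857084176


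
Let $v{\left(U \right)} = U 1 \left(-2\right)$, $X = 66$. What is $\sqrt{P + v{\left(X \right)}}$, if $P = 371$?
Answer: $\sqrt{239} \approx 15.46$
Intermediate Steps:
$v{\left(U \right)} = - 2 U$ ($v{\left(U \right)} = U \left(-2\right) = - 2 U$)
$\sqrt{P + v{\left(X \right)}} = \sqrt{371 - 132} = \sqrt{239}$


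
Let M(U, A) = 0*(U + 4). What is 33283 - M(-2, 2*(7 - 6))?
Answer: 33283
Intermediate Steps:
M(U, A) = 0 (M(U, A) = 0*(4 + U) = 0)
33283 - M(-2, 2*(7 - 6)) = 33283 - 1*0 = 33283 + 0 = 33283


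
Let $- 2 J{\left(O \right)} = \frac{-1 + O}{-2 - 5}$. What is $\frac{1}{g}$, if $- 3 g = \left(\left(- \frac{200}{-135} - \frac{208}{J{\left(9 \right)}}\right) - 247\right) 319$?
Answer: $\frac{81}{5249783} \approx 1.5429 \cdot 10^{-5}$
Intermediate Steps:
$J{\left(O \right)} = - \frac{1}{14} + \frac{O}{14}$ ($J{\left(O \right)} = - \frac{\left(-1 + O\right) \frac{1}{-2 - 5}}{2} = - \frac{\left(-1 + O\right) \frac{1}{-7}}{2} = - \frac{\left(-1 + O\right) \left(- \frac{1}{7}\right)}{2} = - \frac{\frac{1}{7} - \frac{O}{7}}{2} = - \frac{1}{14} + \frac{O}{14}$)
$g = \frac{5249783}{81}$ ($g = - \frac{\left(\left(- \frac{200}{-135} - \frac{208}{- \frac{1}{14} + \frac{1}{14} \cdot 9}\right) - 247\right) 319}{3} = - \frac{\left(\left(\left(-200\right) \left(- \frac{1}{135}\right) - \frac{208}{- \frac{1}{14} + \frac{9}{14}}\right) - 247\right) 319}{3} = - \frac{\left(\left(\frac{40}{27} - \frac{208}{\frac{4}{7}}\right) - 247\right) 319}{3} = - \frac{\left(\left(\frac{40}{27} - 364\right) - 247\right) 319}{3} = - \frac{\left(- \frac{9788}{27} - 247\right) 319}{3} = - \frac{\left(- \frac{16457}{27}\right) 319}{3} = \left(- \frac{1}{3}\right) \left(- \frac{5249783}{27}\right) = \frac{5249783}{81} \approx 64812.0$)
$\frac{1}{g} = \frac{1}{\frac{5249783}{81}} = \frac{81}{5249783}$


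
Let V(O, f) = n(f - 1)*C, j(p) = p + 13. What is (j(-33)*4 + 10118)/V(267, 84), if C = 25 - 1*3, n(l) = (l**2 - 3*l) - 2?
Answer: 5019/73018 ≈ 0.068736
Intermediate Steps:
n(l) = -2 + l**2 - 3*l
j(p) = 13 + p
C = 22 (C = 25 - 3 = 22)
V(O, f) = 22 - 66*f + 22*(-1 + f)**2 (V(O, f) = (-2 + (f - 1)**2 - 3*(f - 1))*22 = (-2 + (-1 + f)**2 - 3*(-1 + f))*22 = (-2 + (-1 + f)**2 + (3 - 3*f))*22 = (1 + (-1 + f)**2 - 3*f)*22 = 22 - 66*f + 22*(-1 + f)**2)
(j(-33)*4 + 10118)/V(267, 84) = ((13 - 33)*4 + 10118)/(44 - 110*84 + 22*84**2) = (-20*4 + 10118)/(44 - 9240 + 22*7056) = (-80 + 10118)/(44 - 9240 + 155232) = 10038/146036 = 10038*(1/146036) = 5019/73018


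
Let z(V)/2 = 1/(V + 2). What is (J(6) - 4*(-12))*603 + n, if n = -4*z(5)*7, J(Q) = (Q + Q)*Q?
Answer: 72352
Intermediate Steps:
J(Q) = 2*Q² (J(Q) = (2*Q)*Q = 2*Q²)
z(V) = 2/(2 + V) (z(V) = 2/(V + 2) = 2/(2 + V))
n = -8 (n = -8/(2 + 5)*7 = -8/7*7 = -8)
(J(6) - 4*(-12))*603 + n = (2*6² - 4*(-12))*603 - 8 = (2*36 + 48)*603 - 8 = (72 + 48)*603 - 8 = 120*603 - 8 = 72360 - 8 = 72352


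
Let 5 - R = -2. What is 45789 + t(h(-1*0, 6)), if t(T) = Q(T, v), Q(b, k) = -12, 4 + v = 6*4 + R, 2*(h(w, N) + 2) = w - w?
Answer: 45777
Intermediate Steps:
R = 7 (R = 5 - 1*(-2) = 5 + 2 = 7)
h(w, N) = -2 (h(w, N) = -2 + (w - w)/2 = -2 + (½)*0 = -2 + 0 = -2)
v = 27 (v = -4 + (6*4 + 7) = -4 + (24 + 7) = -4 + 31 = 27)
t(T) = -12
45789 + t(h(-1*0, 6)) = 45789 - 12 = 45777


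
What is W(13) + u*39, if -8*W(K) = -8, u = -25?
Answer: -974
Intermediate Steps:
W(K) = 1 (W(K) = -1/8*(-8) = 1)
W(13) + u*39 = 1 - 25*39 = 1 - 975 = -974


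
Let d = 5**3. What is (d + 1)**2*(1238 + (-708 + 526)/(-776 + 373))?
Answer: 609511392/31 ≈ 1.9662e+7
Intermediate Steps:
d = 125
(d + 1)**2*(1238 + (-708 + 526)/(-776 + 373)) = (125 + 1)**2*(1238 + (-708 + 526)/(-776 + 373)) = 126**2*(1238 - 182/(-403)) = 15876*(1238 - 182*(-1/403)) = 15876*(1238 + 14/31) = 15876*(38392/31) = 609511392/31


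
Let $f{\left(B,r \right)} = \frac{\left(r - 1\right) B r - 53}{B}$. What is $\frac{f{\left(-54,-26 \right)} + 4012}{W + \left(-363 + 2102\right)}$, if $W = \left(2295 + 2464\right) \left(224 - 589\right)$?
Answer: $- \frac{254609}{93705984} \approx -0.0027171$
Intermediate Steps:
$f{\left(B,r \right)} = \frac{-53 + B r \left(-1 + r\right)}{B}$ ($f{\left(B,r \right)} = \frac{\left(r - 1\right) B r - 53}{B} = \frac{\left(-1 + r\right) B r - 53}{B} = \frac{B \left(-1 + r\right) r - 53}{B} = \frac{B r \left(-1 + r\right) - 53}{B} = \frac{-53 + B r \left(-1 + r\right)}{B}$)
$W = -1737035$ ($W = 4759 \left(-365\right) = -1737035$)
$\frac{f{\left(-54,-26 \right)} + 4012}{W + \left(-363 + 2102\right)} = \frac{\left(\left(-26\right)^{2} - -26 - \frac{53}{-54}\right) + 4012}{-1737035 + \left(-363 + 2102\right)} = \frac{\left(676 + 26 - - \frac{53}{54}\right) + 4012}{-1737035 + 1739} = \frac{\left(676 + 26 + \frac{53}{54}\right) + 4012}{-1735296} = \left(\frac{37961}{54} + 4012\right) \left(- \frac{1}{1735296}\right) = \frac{254609}{54} \left(- \frac{1}{1735296}\right) = - \frac{254609}{93705984}$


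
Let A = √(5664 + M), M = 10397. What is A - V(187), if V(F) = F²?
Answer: -34969 + √16061 ≈ -34842.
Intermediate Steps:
A = √16061 (A = √(5664 + 10397) = √16061 ≈ 126.73)
A - V(187) = √16061 - 1*187² = √16061 - 1*34969 = √16061 - 34969 = -34969 + √16061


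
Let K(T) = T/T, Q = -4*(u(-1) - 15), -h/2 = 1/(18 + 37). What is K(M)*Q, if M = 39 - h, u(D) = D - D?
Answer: 60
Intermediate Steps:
h = -2/55 (h = -2/(18 + 37) = -2/55 ≈ -0.036364)
u(D) = 0
Q = 60 (Q = -4*(0 - 15) = -4*(-15) = 60)
M = 2147/55 (M = 39 - 1*(-2/55) = 39 + 2/55 = 2147/55 ≈ 39.036)
K(T) = 1
K(M)*Q = 1*60 = 60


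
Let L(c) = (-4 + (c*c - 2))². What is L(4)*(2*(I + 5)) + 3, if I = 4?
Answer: 1803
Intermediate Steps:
L(c) = (-6 + c²)² (L(c) = (-4 + (c² - 2))² = (-4 + (-2 + c²))² = (-6 + c²)²)
L(4)*(2*(I + 5)) + 3 = (-6 + 4²)²*(2*(4 + 5)) + 3 = (-6 + 16)²*(2*9) + 3 = 10²*18 + 3 = 100*18 + 3 = 1800 + 3 = 1803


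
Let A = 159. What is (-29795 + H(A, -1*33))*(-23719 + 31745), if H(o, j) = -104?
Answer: -239969374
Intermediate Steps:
(-29795 + H(A, -1*33))*(-23719 + 31745) = (-29795 - 104)*(-23719 + 31745) = -29899*8026 = -239969374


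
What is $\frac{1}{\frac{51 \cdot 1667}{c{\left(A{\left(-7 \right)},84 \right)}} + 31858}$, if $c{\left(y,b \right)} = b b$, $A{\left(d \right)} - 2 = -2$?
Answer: $\frac{2352}{74958355} \approx 3.1377 \cdot 10^{-5}$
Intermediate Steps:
$A{\left(d \right)} = 0$ ($A{\left(d \right)} = 2 - 2 = 0$)
$c{\left(y,b \right)} = b^{2}$
$\frac{1}{\frac{51 \cdot 1667}{c{\left(A{\left(-7 \right)},84 \right)}} + 31858} = \frac{1}{\frac{51 \cdot 1667}{84^{2}} + 31858} = \frac{1}{\frac{85017}{7056} + 31858} = \frac{1}{85017 \cdot \frac{1}{7056} + 31858} = \frac{1}{\frac{28339}{2352} + 31858} = \frac{1}{\frac{74958355}{2352}} = \frac{2352}{74958355}$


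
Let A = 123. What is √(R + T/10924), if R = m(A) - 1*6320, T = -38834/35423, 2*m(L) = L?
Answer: I*√58571229694631839797/96740213 ≈ 79.111*I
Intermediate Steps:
m(L) = L/2
T = -38834/35423 (T = -38834*1/35423 = -38834/35423 ≈ -1.0963)
R = -12517/2 (R = (½)*123 - 1*6320 = 123/2 - 6320 = -12517/2 ≈ -6258.5)
√(R + T/10924) = √(-12517/2 - 38834/35423/10924) = √(-12517/2 - 38834/35423*1/10924) = √(-12517/2 - 19417/193480426) = √(-605448632769/96740213) = I*√58571229694631839797/96740213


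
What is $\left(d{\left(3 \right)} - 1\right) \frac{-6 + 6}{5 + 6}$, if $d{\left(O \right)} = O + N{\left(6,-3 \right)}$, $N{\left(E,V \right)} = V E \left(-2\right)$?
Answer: $0$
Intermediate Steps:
$N{\left(E,V \right)} = - 2 E V$ ($N{\left(E,V \right)} = E V \left(-2\right) = - 2 E V$)
$d{\left(O \right)} = 36 + O$ ($d{\left(O \right)} = O - 12 \left(-3\right) = O + 36 = 36 + O$)
$\left(d{\left(3 \right)} - 1\right) \frac{-6 + 6}{5 + 6} = \left(\left(36 + 3\right) - 1\right) \frac{-6 + 6}{5 + 6} = \left(39 - 1\right) \frac{0}{11} = 38 \cdot 0 \cdot \frac{1}{11} = 38 \cdot 0 = 0$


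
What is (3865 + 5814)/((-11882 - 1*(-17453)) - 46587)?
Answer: -9679/41016 ≈ -0.23598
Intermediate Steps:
(3865 + 5814)/((-11882 - 1*(-17453)) - 46587) = 9679/((-11882 + 17453) - 46587) = 9679/(5571 - 46587) = 9679/(-41016) = 9679*(-1/41016) = -9679/41016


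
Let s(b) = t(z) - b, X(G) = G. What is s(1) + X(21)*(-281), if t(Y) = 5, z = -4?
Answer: -5897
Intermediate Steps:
s(b) = 5 - b
s(1) + X(21)*(-281) = (5 - 1*1) + 21*(-281) = (5 - 1) - 5901 = 4 - 5901 = -5897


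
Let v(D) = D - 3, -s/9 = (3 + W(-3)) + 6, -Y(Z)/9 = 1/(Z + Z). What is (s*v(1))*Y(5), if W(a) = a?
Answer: -486/5 ≈ -97.200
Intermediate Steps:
Y(Z) = -9/(2*Z) (Y(Z) = -9/(Z + Z) = -9*1/(2*Z) = -9/(2*Z))
s = -54 (s = -9*((3 - 3) + 6) = -9*(0 + 6) = -9*6 = -54)
v(D) = -3 + D
(s*v(1))*Y(5) = (-54*(-3 + 1))*(-9/2/5) = (-54*(-2))*(-9/2*⅕) = 108*(-9/10) = -486/5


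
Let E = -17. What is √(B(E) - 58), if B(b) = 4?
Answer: 3*I*√6 ≈ 7.3485*I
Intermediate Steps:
√(B(E) - 58) = √(4 - 58) = √(-54) = 3*I*√6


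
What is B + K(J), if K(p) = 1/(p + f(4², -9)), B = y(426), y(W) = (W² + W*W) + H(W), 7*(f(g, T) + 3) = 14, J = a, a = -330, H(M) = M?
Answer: 120278117/331 ≈ 3.6338e+5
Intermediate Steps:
J = -330
f(g, T) = -1 (f(g, T) = -3 + (⅐)*14 = -3 + 2 = -1)
y(W) = W + 2*W² (y(W) = (W² + W*W) + W = (W² + W²) + W = 2*W² + W = W + 2*W²)
B = 363378 (B = 426*(1 + 2*426) = 426*(1 + 852) = 426*853 = 363378)
K(p) = 1/(-1 + p) (K(p) = 1/(p - 1) = 1/(-1 + p))
B + K(J) = 363378 + 1/(-1 - 330) = 363378 + 1/(-331) = 363378 - 1/331 = 120278117/331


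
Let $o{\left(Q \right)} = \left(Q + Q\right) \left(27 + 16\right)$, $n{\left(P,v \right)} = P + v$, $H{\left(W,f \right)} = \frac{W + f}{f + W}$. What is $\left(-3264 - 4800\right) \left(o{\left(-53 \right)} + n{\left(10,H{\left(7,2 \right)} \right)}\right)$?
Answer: $36667008$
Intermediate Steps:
$H{\left(W,f \right)} = 1$ ($H{\left(W,f \right)} = \frac{W + f}{W + f} = 1$)
$o{\left(Q \right)} = 86 Q$ ($o{\left(Q \right)} = 2 Q 43 = 86 Q$)
$\left(-3264 - 4800\right) \left(o{\left(-53 \right)} + n{\left(10,H{\left(7,2 \right)} \right)}\right) = \left(-3264 - 4800\right) \left(86 \left(-53\right) + \left(10 + 1\right)\right) = - 8064 \left(-4558 + 11\right) = \left(-8064\right) \left(-4547\right) = 36667008$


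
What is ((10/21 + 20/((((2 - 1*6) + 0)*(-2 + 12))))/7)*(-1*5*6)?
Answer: 5/49 ≈ 0.10204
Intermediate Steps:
((10/21 + 20/((((2 - 1*6) + 0)*(-2 + 12))))/7)*(-1*5*6) = ((10*(1/21) + 20/((((2 - 6) + 0)*10)))/7)*(-5*6) = ((10/21 + 20/(((-4 + 0)*10)))/7)*(-30) = ((10/21 + 20/((-4*10)))/7)*(-30) = ((10/21 + 20/(-40))/7)*(-30) = ((10/21 + 20*(-1/40))/7)*(-30) = ((10/21 - ½)/7)*(-30) = ((⅐)*(-1/42))*(-30) = -1/294*(-30) = 5/49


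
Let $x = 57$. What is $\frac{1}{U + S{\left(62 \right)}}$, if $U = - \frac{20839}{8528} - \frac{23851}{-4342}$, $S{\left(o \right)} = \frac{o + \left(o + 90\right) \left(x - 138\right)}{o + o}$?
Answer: $- \frac{44149456}{4226905535} \approx -0.010445$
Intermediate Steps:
$S{\left(o \right)} = \frac{-7290 - 80 o}{2 o}$ ($S{\left(o \right)} = \frac{o + \left(o + 90\right) \left(57 - 138\right)}{o + o} = \frac{o + \left(90 + o\right) \left(-81\right)}{2 o} = \left(o - \left(7290 + 81 o\right)\right) \frac{1}{2 o} = \left(-7290 - 80 o\right) \frac{1}{2 o} = \frac{-7290 - 80 o}{2 o}$)
$U = \frac{4343015}{1424176}$ ($U = \left(-20839\right) \frac{1}{8528} - - \frac{23851}{4342} = - \frac{1603}{656} + \frac{23851}{4342} = \frac{4343015}{1424176} \approx 3.0495$)
$\frac{1}{U + S{\left(62 \right)}} = \frac{1}{\frac{4343015}{1424176} - \left(40 + \frac{3645}{62}\right)} = \frac{1}{\frac{4343015}{1424176} - \frac{6125}{62}} = \frac{1}{- \frac{4226905535}{44149456}} = - \frac{44149456}{4226905535}$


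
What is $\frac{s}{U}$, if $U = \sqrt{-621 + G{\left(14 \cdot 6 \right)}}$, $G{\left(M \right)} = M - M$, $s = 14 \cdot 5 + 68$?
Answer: $- \frac{2 i \sqrt{69}}{3} \approx - 5.5378 i$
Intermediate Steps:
$s = 138$ ($s = 70 + 68 = 138$)
$G{\left(M \right)} = 0$
$U = 3 i \sqrt{69}$ ($U = \sqrt{-621 + 0} = \sqrt{-621} = 3 i \sqrt{69} \approx 24.92 i$)
$\frac{s}{U} = \frac{138}{3 i \sqrt{69}} = 138 \left(- \frac{i \sqrt{69}}{207}\right) = - \frac{2 i \sqrt{69}}{3}$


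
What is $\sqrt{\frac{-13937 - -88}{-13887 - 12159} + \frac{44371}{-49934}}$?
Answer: $\frac{5 i \sqrt{167685023633239}}{108381747} \approx 0.59739 i$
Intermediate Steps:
$\sqrt{\frac{-13937 - -88}{-13887 - 12159} + \frac{44371}{-49934}} = \sqrt{\frac{-13937 + \left(-7 + 95\right)}{-26046} + 44371 \left(- \frac{1}{49934}\right)} = \sqrt{\left(-13937 + 88\right) \left(- \frac{1}{26046}\right) - \frac{44371}{49934}} = \sqrt{\left(-13849\right) \left(- \frac{1}{26046}\right) - \frac{44371}{49934}} = \sqrt{\frac{13849}{26046} - \frac{44371}{49934}} = \sqrt{- \frac{116037775}{325145241}} = \frac{5 i \sqrt{167685023633239}}{108381747}$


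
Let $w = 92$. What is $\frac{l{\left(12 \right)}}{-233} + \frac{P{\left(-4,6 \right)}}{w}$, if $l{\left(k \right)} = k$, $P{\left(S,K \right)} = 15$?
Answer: $\frac{2391}{21436} \approx 0.11154$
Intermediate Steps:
$\frac{l{\left(12 \right)}}{-233} + \frac{P{\left(-4,6 \right)}}{w} = \frac{12}{-233} + \frac{15}{92} = 12 \left(- \frac{1}{233}\right) + 15 \cdot \frac{1}{92} = - \frac{12}{233} + \frac{15}{92} = \frac{2391}{21436}$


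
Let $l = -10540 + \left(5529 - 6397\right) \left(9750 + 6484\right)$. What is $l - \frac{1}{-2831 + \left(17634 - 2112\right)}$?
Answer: $- \frac{178964065533}{12691} \approx -1.4102 \cdot 10^{7}$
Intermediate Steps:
$l = -14101652$ ($l = -10540 - 14091112 = -14101652$)
$l - \frac{1}{-2831 + \left(17634 - 2112\right)} = -14101652 - \frac{1}{-2831 + \left(17634 - 2112\right)} = -14101652 - \frac{1}{-2831 + 15522} = -14101652 - \frac{1}{12691} = - \frac{178964065533}{12691}$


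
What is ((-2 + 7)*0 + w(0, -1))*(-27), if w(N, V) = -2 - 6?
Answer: 216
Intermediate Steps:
w(N, V) = -8
((-2 + 7)*0 + w(0, -1))*(-27) = ((-2 + 7)*0 - 8)*(-27) = (5*0 - 8)*(-27) = (0 - 8)*(-27) = -8*(-27) = 216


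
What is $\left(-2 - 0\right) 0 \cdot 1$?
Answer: $0$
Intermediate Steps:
$\left(-2 - 0\right) 0 \cdot 1 = \left(-2 + 0\right) 0 \cdot 1 = \left(-2\right) 0 \cdot 1 = 0 \cdot 1 = 0$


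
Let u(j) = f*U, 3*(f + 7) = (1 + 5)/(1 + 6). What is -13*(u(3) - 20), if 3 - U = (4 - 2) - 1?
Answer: 3042/7 ≈ 434.57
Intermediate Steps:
U = 2 (U = 3 - ((4 - 2) - 1) = 3 - (2 - 1) = 3 - 1*1 = 3 - 1 = 2)
f = -47/7 (f = -7 + ((1 + 5)/(1 + 6))/3 = -7 + (6/7)/3 = -7 + (6*(⅐))/3 = -7 + (⅓)*(6/7) = -7 + 2/7 = -47/7 ≈ -6.7143)
u(j) = -94/7 (u(j) = -47/7*2 = -94/7)
-13*(u(3) - 20) = -13*(-94/7 - 20) = -13*(-234/7) = 3042/7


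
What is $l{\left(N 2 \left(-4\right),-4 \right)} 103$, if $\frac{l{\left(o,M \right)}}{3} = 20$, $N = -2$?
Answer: $6180$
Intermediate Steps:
$l{\left(o,M \right)} = 60$ ($l{\left(o,M \right)} = 3 \cdot 20 = 60$)
$l{\left(N 2 \left(-4\right),-4 \right)} 103 = 60 \cdot 103 = 6180$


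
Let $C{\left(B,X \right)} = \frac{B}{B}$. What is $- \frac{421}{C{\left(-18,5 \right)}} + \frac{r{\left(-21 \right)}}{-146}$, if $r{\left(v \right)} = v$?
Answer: $- \frac{61445}{146} \approx -420.86$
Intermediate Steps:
$C{\left(B,X \right)} = 1$
$- \frac{421}{C{\left(-18,5 \right)}} + \frac{r{\left(-21 \right)}}{-146} = - \frac{421}{1} - \frac{21}{-146} = \left(-421\right) 1 - - \frac{21}{146} = -421 + \frac{21}{146} = - \frac{61445}{146}$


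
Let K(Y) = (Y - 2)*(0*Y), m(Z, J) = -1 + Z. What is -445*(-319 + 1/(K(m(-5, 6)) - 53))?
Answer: 7524060/53 ≈ 1.4196e+5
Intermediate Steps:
K(Y) = 0 (K(Y) = (-2 + Y)*0 = 0)
-445*(-319 + 1/(K(m(-5, 6)) - 53)) = -445*(-319 + 1/(0 - 53)) = -445*(-319 + 1/(-53)) = -445*(-319 - 1/53) = -445*(-16908/53) = 7524060/53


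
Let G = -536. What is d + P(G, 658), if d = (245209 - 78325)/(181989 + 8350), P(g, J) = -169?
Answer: -32000407/190339 ≈ -168.12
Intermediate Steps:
d = 166884/190339 ≈ 0.87677
d + P(G, 658) = 166884/190339 - 169 = -32000407/190339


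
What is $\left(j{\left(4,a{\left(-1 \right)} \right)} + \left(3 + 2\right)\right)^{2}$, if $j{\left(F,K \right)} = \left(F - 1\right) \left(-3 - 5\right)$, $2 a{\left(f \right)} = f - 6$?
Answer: $361$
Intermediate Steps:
$a{\left(f \right)} = -3 + \frac{f}{2}$ ($a{\left(f \right)} = \frac{f - 6}{2} = \frac{-6 + f}{2} = -3 + \frac{f}{2}$)
$j{\left(F,K \right)} = 8 - 8 F$ ($j{\left(F,K \right)} = \left(-1 + F\right) \left(-8\right) = 8 - 8 F$)
$\left(j{\left(4,a{\left(-1 \right)} \right)} + \left(3 + 2\right)\right)^{2} = \left(\left(8 - 32\right) + \left(3 + 2\right)\right)^{2} = \left(\left(8 - 32\right) + 5\right)^{2} = \left(-24 + 5\right)^{2} = \left(-19\right)^{2} = 361$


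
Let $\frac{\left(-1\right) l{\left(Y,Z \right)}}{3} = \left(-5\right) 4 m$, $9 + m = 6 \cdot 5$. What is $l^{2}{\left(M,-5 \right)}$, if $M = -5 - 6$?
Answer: $1587600$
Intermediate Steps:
$M = -11$ ($M = -5 - 6 = -11$)
$m = 21$ ($m = -9 + 6 \cdot 5 = -9 + 30 = 21$)
$l{\left(Y,Z \right)} = 1260$ ($l{\left(Y,Z \right)} = - 3 \left(-5\right) 4 \cdot 21 = - 3 \left(\left(-20\right) 21\right) = \left(-3\right) \left(-420\right) = 1260$)
$l^{2}{\left(M,-5 \right)} = 1260^{2} = 1587600$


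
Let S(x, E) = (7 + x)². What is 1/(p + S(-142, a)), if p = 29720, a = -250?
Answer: 1/47945 ≈ 2.0857e-5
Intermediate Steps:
1/(p + S(-142, a)) = 1/(29720 + (7 - 142)²) = 1/(29720 + (-135)²) = 1/(29720 + 18225) = 1/47945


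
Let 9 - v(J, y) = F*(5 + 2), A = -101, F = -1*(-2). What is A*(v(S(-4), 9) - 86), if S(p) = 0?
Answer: 9191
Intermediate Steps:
F = 2
v(J, y) = -5 (v(J, y) = 9 - 2*(5 + 2) = 9 - 2*7 = 9 - 1*14 = 9 - 14 = -5)
A*(v(S(-4), 9) - 86) = -101*(-5 - 86) = -101*(-91) = 9191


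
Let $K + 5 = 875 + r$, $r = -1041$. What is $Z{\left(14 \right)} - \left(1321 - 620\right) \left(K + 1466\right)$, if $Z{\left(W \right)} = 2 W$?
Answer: $-907767$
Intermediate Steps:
$K = -171$ ($K = -5 + \left(875 - 1041\right) = -5 - 166 = -171$)
$Z{\left(14 \right)} - \left(1321 - 620\right) \left(K + 1466\right) = 2 \cdot 14 - \left(1321 - 620\right) \left(-171 + 1466\right) = 28 - 701 \cdot 1295 = 28 - 907795 = -907767$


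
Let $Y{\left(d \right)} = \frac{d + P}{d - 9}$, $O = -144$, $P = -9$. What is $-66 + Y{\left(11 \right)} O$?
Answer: $-210$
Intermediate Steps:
$Y{\left(d \right)} = 1$ ($Y{\left(d \right)} = \frac{d - 9}{d - 9} = \frac{-9 + d}{-9 + d} = 1$)
$-66 + Y{\left(11 \right)} O = -66 + 1 \left(-144\right) = -66 - 144 = -210$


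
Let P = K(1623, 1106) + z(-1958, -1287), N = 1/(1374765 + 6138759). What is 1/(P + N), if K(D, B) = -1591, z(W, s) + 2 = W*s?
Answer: 7513524/18921705705973 ≈ 3.9708e-7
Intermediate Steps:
z(W, s) = -2 + W*s
N = 1/7513524 ≈ 1.3309e-7
P = 2518353 (P = -1591 + (-2 - 1958*(-1287)) = -1591 + (-2 + 2519946) = -1591 + 2519944 = 2518353)
1/(P + N) = 1/(2518353 + 1/7513524) = 1/(18921705705973/7513524) = 7513524/18921705705973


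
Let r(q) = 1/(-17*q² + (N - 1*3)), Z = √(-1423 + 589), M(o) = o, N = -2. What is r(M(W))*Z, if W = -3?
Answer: -I*√834/158 ≈ -0.18278*I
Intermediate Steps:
Z = I*√834 (Z = √(-834) = I*√834 ≈ 28.879*I)
r(q) = 1/(-5 - 17*q²) (r(q) = 1/(-17*q² + (-2 - 1*3)) = 1/(-17*q² + (-2 - 3)) = 1/(-17*q² - 5) = 1/(-5 - 17*q²))
r(M(W))*Z = (-1/(5 + 17*(-3)²))*(I*√834) = (-1/(5 + 17*9))*(I*√834) = (-1/(5 + 153))*(I*√834) = (-1/158)*(I*√834) = (-1*1/158)*(I*√834) = -I*√834/158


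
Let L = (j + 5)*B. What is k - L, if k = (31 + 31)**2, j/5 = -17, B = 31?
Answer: 6324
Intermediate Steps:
j = -85 (j = 5*(-17) = -85)
k = 3844 (k = 62**2 = 3844)
L = -2480 (L = (-85 + 5)*31 = -80*31 = -2480)
k - L = 3844 - 1*(-2480) = 3844 + 2480 = 6324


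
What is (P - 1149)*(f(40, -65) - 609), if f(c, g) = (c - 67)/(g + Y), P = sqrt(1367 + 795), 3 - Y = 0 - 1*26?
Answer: 2795517/4 - 2433*sqrt(2162)/4 ≈ 6.7060e+5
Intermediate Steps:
Y = 29 (Y = 3 - (0 - 1*26) = 3 - (0 - 26) = 3 - 1*(-26) = 3 + 26 = 29)
P = sqrt(2162) ≈ 46.497
f(c, g) = (-67 + c)/(29 + g) (f(c, g) = (c - 67)/(g + 29) = (-67 + c)/(29 + g))
(P - 1149)*(f(40, -65) - 609) = (sqrt(2162) - 1149)*((-67 + 40)/(29 - 65) - 609) = (-1149 + sqrt(2162))*(-27/(-36) - 609) = (-1149 + sqrt(2162))*(-1/36*(-27) - 609) = (-1149 + sqrt(2162))*(3/4 - 609) = (-1149 + sqrt(2162))*(-2433/4) = 2795517/4 - 2433*sqrt(2162)/4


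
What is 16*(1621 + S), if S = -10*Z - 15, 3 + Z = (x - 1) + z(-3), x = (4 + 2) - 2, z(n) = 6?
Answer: 24736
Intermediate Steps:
x = 4 (x = 6 - 2 = 4)
Z = 6 (Z = -3 + ((4 - 1) + 6) = -3 + (3 + 6) = -3 + 9 = 6)
S = -75 (S = -10*6 - 15 = -60 - 15 = -75)
16*(1621 + S) = 16*(1621 - 75) = 16*1546 = 24736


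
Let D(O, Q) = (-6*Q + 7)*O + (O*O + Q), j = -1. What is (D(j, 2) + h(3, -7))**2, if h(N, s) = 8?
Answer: 256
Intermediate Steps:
D(O, Q) = Q + O**2 + O*(7 - 6*Q) (D(O, Q) = (7 - 6*Q)*O + (O**2 + Q) = O*(7 - 6*Q) + (Q + O**2) = Q + O**2 + O*(7 - 6*Q))
(D(j, 2) + h(3, -7))**2 = ((2 + (-1)**2 + 7*(-1) - 6*(-1)*2) + 8)**2 = ((2 + 1 - 7 + 12) + 8)**2 = (8 + 8)**2 = 16**2 = 256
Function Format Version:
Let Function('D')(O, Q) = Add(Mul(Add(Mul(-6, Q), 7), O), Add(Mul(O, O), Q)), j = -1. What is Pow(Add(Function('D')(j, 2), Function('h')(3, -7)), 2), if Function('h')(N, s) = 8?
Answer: 256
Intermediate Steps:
Function('D')(O, Q) = Add(Q, Pow(O, 2), Mul(O, Add(7, Mul(-6, Q)))) (Function('D')(O, Q) = Add(Mul(Add(7, Mul(-6, Q)), O), Add(Pow(O, 2), Q)) = Add(Mul(O, Add(7, Mul(-6, Q))), Add(Q, Pow(O, 2))) = Add(Q, Pow(O, 2), Mul(O, Add(7, Mul(-6, Q)))))
Pow(Add(Function('D')(j, 2), Function('h')(3, -7)), 2) = Pow(Add(Add(2, Pow(-1, 2), Mul(7, -1), Mul(-6, -1, 2)), 8), 2) = Pow(Add(Add(2, 1, -7, 12), 8), 2) = Pow(Add(8, 8), 2) = Pow(16, 2) = 256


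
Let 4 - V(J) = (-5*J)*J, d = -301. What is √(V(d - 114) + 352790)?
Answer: 101*√119 ≈ 1101.8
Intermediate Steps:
V(J) = 4 + 5*J² (V(J) = 4 - (-5*J)*J = 4 - (-5)*J² = 4 + 5*J²)
√(V(d - 114) + 352790) = √((4 + 5*(-301 - 114)²) + 352790) = √((4 + 5*(-415)²) + 352790) = √((4 + 5*172225) + 352790) = √((4 + 861125) + 352790) = √(861129 + 352790) = √1213919 = 101*√119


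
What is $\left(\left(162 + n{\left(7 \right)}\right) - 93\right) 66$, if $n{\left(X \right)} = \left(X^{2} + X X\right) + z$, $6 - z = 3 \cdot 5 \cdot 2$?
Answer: $9438$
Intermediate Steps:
$z = -24$ ($z = 6 - 3 \cdot 5 \cdot 2 = 6 - 15 \cdot 2 = 6 - 30 = -24$)
$n{\left(X \right)} = -24 + 2 X^{2}$ ($n{\left(X \right)} = \left(X^{2} + X X\right) - 24 = \left(X^{2} + X^{2}\right) - 24 = 2 X^{2} - 24 = -24 + 2 X^{2}$)
$\left(\left(162 + n{\left(7 \right)}\right) - 93\right) 66 = \left(\left(162 - \left(24 - 2 \cdot 7^{2}\right)\right) - 93\right) 66 = \left(\left(162 + \left(-24 + 2 \cdot 49\right)\right) - 93\right) 66 = \left(\left(162 + \left(-24 + 98\right)\right) - 93\right) 66 = \left(\left(162 + 74\right) - 93\right) 66 = \left(236 - 93\right) 66 = 143 \cdot 66 = 9438$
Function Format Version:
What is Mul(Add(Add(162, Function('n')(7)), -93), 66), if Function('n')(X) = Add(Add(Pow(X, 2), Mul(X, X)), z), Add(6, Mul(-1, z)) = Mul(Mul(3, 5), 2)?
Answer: 9438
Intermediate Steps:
z = -24 (z = Add(6, Mul(-1, Mul(Mul(3, 5), 2))) = Add(6, Mul(-1, Mul(15, 2))) = Add(6, Mul(-1, 30)) = Add(6, -30) = -24)
Function('n')(X) = Add(-24, Mul(2, Pow(X, 2))) (Function('n')(X) = Add(Add(Pow(X, 2), Mul(X, X)), -24) = Add(Add(Pow(X, 2), Pow(X, 2)), -24) = Add(Mul(2, Pow(X, 2)), -24) = Add(-24, Mul(2, Pow(X, 2))))
Mul(Add(Add(162, Function('n')(7)), -93), 66) = Mul(Add(Add(162, Add(-24, Mul(2, Pow(7, 2)))), -93), 66) = Mul(Add(Add(162, Add(-24, Mul(2, 49))), -93), 66) = Mul(Add(Add(162, Add(-24, 98)), -93), 66) = Mul(Add(Add(162, 74), -93), 66) = Mul(Add(236, -93), 66) = Mul(143, 66) = 9438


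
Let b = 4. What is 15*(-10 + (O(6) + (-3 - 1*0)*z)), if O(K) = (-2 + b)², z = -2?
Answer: 0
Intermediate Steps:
O(K) = 4 (O(K) = (-2 + 4)² = 2² = 4)
15*(-10 + (O(6) + (-3 - 1*0)*z)) = 15*(-10 + (4 + (-3 - 1*0)*(-2))) = 15*(-10 + (4 + (-3 + 0)*(-2))) = 15*(-10 + (4 - 3*(-2))) = 15*(-10 + (4 + 6)) = 15*(-10 + 10) = 15*0 = 0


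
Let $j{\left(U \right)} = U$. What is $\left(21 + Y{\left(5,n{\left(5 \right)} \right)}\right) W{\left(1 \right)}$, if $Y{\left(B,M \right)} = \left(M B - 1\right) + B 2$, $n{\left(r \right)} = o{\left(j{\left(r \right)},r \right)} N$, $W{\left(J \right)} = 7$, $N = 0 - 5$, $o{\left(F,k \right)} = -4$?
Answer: $910$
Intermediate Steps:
$N = -5$ ($N = 0 - 5 = -5$)
$n{\left(r \right)} = 20$ ($n{\left(r \right)} = \left(-4\right) \left(-5\right) = 20$)
$Y{\left(B,M \right)} = -1 + 2 B + B M$ ($Y{\left(B,M \right)} = \left(B M - 1\right) + 2 B = \left(-1 + B M\right) + 2 B = -1 + 2 B + B M$)
$\left(21 + Y{\left(5,n{\left(5 \right)} \right)}\right) W{\left(1 \right)} = \left(21 + \left(-1 + 2 \cdot 5 + 5 \cdot 20\right)\right) 7 = \left(21 + \left(-1 + 10 + 100\right)\right) 7 = \left(21 + 109\right) 7 = 130 \cdot 7 = 910$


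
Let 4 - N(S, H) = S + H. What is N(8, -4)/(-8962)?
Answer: 0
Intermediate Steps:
N(S, H) = 4 - H - S (N(S, H) = 4 - (S + H) = 4 - (H + S) = 4 + (-H - S) = 4 - H - S)
N(8, -4)/(-8962) = (4 - 1*(-4) - 1*8)/(-8962) = (4 + 4 - 8)*(-1/8962) = 0*(-1/8962) = 0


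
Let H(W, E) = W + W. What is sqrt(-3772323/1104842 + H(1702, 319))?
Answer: sqrt(4151012755369490)/1104842 ≈ 58.315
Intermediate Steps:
H(W, E) = 2*W
sqrt(-3772323/1104842 + H(1702, 319)) = sqrt(-3772323/1104842 + 2*1702) = sqrt(-3772323*1/1104842 + 3404) = sqrt(-3772323/1104842 + 3404) = sqrt(3757109845/1104842) = sqrt(4151012755369490)/1104842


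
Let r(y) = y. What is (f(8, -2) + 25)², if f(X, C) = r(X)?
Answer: 1089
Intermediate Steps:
f(X, C) = X
(f(8, -2) + 25)² = (8 + 25)² = 33² = 1089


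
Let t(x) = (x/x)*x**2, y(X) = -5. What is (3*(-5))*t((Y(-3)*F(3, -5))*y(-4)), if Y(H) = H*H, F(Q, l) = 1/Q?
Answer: -3375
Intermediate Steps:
Y(H) = H**2
t(x) = x**2 (t(x) = 1*x**2 = x**2)
(3*(-5))*t((Y(-3)*F(3, -5))*y(-4)) = (3*(-5))*(((-3)**2/3)*(-5))**2 = -15*((9*(1/3))*(-5))**2 = -15*(3*(-5))**2 = -15*(-15)**2 = -15*225 = -3375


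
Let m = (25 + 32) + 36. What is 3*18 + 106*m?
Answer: 9912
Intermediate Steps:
m = 93 (m = 57 + 36 = 93)
3*18 + 106*m = 3*18 + 106*93 = 54 + 9858 = 9912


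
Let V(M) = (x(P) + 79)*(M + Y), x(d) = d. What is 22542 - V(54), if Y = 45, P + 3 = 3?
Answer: 14721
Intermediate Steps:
P = 0 (P = -3 + 3 = 0)
V(M) = 3555 + 79*M (V(M) = (0 + 79)*(M + 45) = 79*(45 + M) = 3555 + 79*M)
22542 - V(54) = 22542 - (3555 + 79*54) = 22542 - (3555 + 4266) = 22542 - 1*7821 = 22542 - 7821 = 14721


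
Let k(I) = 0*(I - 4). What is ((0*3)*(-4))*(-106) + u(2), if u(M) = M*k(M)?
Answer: 0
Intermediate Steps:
k(I) = 0 (k(I) = 0*(-4 + I) = 0)
u(M) = 0 (u(M) = M*0 = 0)
((0*3)*(-4))*(-106) + u(2) = ((0*3)*(-4))*(-106) + 0 = (0*(-4))*(-106) + 0 = 0*(-106) + 0 = 0 + 0 = 0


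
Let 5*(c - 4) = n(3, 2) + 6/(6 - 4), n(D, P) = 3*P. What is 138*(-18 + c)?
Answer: -8418/5 ≈ -1683.6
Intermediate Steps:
c = 29/5 (c = 4 + (3*2 + 6/(6 - 4))/5 = 4 + (6 + 6/2)/5 = 4 + (6 + 6*(½))/5 = 4 + (6 + 3)/5 = 4 + (⅕)*9 = 4 + 9/5 = 29/5 ≈ 5.8000)
138*(-18 + c) = 138*(-18 + 29/5) = 138*(-61/5) = -8418/5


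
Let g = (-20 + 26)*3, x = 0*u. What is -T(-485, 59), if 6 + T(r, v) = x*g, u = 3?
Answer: 6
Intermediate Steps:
x = 0 (x = 0*3 = 0)
g = 18 (g = 6*3 = 18)
T(r, v) = -6 (T(r, v) = -6 + 0*18 = -6 + 0 = -6)
-T(-485, 59) = -1*(-6) = 6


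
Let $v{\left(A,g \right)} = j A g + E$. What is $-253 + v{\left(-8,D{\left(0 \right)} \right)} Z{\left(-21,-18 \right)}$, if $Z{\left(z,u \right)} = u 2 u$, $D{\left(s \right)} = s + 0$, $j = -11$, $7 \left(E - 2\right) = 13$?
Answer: $\frac{15725}{7} \approx 2246.4$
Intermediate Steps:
$E = \frac{27}{7}$ ($E = 2 + \frac{1}{7} \cdot 13 = 2 + \frac{13}{7} = \frac{27}{7} \approx 3.8571$)
$D{\left(s \right)} = s$
$Z{\left(z,u \right)} = 2 u^{2}$ ($Z{\left(z,u \right)} = 2 u u = 2 u^{2}$)
$v{\left(A,g \right)} = \frac{27}{7} - 11 A g$ ($v{\left(A,g \right)} = - 11 A g + \frac{27}{7} = \frac{27}{7} - 11 A g$)
$-253 + v{\left(-8,D{\left(0 \right)} \right)} Z{\left(-21,-18 \right)} = -253 + \left(\frac{27}{7} - \left(-88\right) 0\right) 2 \left(-18\right)^{2} = -253 + \left(\frac{27}{7} + 0\right) 2 \cdot 324 = -253 + \frac{27}{7} \cdot 648 = -253 + \frac{17496}{7} = \frac{15725}{7}$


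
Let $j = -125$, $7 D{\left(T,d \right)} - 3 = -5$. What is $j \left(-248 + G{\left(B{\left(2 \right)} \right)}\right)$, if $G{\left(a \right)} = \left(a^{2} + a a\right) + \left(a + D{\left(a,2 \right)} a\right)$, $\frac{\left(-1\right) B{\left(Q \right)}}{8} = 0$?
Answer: $31000$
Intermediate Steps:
$D{\left(T,d \right)} = - \frac{2}{7}$ ($D{\left(T,d \right)} = \frac{3}{7} + \frac{1}{7} \left(-5\right) = \frac{3}{7} - \frac{5}{7} = - \frac{2}{7}$)
$B{\left(Q \right)} = 0$ ($B{\left(Q \right)} = \left(-8\right) 0 = 0$)
$G{\left(a \right)} = 2 a^{2} + \frac{5 a}{7}$ ($G{\left(a \right)} = \left(a^{2} + a a\right) + \left(a - \frac{2 a}{7}\right) = \left(a^{2} + a^{2}\right) + \frac{5 a}{7} = 2 a^{2} + \frac{5 a}{7}$)
$j \left(-248 + G{\left(B{\left(2 \right)} \right)}\right) = - 125 \left(-248 + \frac{1}{7} \cdot 0 \left(5 + 14 \cdot 0\right)\right) = - 125 \left(-248 + \frac{1}{7} \cdot 0 \left(5 + 0\right)\right) = - 125 \left(-248 + \frac{1}{7} \cdot 0 \cdot 5\right) = - 125 \left(-248 + 0\right) = \left(-125\right) \left(-248\right) = 31000$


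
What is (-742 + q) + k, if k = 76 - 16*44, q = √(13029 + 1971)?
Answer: -1370 + 50*√6 ≈ -1247.5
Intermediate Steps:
q = 50*√6 (q = √15000 = 50*√6 ≈ 122.47)
k = -628 (k = 76 - 704 = -628)
(-742 + q) + k = (-742 + 50*√6) - 628 = -1370 + 50*√6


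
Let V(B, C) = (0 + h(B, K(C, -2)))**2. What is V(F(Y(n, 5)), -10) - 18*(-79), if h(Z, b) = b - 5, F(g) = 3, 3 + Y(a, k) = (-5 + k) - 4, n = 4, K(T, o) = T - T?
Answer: 1447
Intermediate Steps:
K(T, o) = 0
Y(a, k) = -12 + k (Y(a, k) = -3 + ((-5 + k) - 4) = -3 + (-9 + k) = -12 + k)
h(Z, b) = -5 + b
V(B, C) = 25 (V(B, C) = (0 + (-5 + 0))**2 = (0 - 5)**2 = (-5)**2 = 25)
V(F(Y(n, 5)), -10) - 18*(-79) = 25 - 18*(-79) = 25 + 1422 = 1447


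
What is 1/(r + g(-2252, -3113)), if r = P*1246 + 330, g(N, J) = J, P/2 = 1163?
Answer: 1/2895413 ≈ 3.4537e-7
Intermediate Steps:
P = 2326 (P = 2*1163 = 2326)
r = 2898526 (r = 2326*1246 + 330 = 2898196 + 330 = 2898526)
1/(r + g(-2252, -3113)) = 1/(2898526 - 3113) = 1/2895413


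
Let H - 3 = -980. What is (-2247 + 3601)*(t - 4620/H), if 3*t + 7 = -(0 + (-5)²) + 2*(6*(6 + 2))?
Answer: 103429352/2931 ≈ 35288.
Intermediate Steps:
H = -977 (H = 3 - 980 = -977)
t = 64/3 (t = -7/3 + (-(0 + (-5)²) + 2*(6*(6 + 2)))/3 = -7/3 + (-(0 + 25) + 2*(6*8))/3 = -7/3 + (-1*25 + 2*48)/3 = -7/3 + (-25 + 96)/3 = -7/3 + (⅓)*71 = -7/3 + 71/3 = 64/3 ≈ 21.333)
(-2247 + 3601)*(t - 4620/H) = (-2247 + 3601)*(64/3 - 4620/(-977)) = 1354*(64/3 - 4620*(-1/977)) = 1354*(64/3 + 4620/977) = 1354*(76388/2931) = 103429352/2931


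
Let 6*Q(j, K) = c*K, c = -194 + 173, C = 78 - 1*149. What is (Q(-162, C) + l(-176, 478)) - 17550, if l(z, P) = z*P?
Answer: -202859/2 ≈ -1.0143e+5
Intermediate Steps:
C = -71 (C = 78 - 149 = -71)
c = -21
l(z, P) = P*z
Q(j, K) = -7*K/2 (Q(j, K) = (-21*K)/6 = -7*K/2)
(Q(-162, C) + l(-176, 478)) - 17550 = (-7/2*(-71) + 478*(-176)) - 17550 = (497/2 - 84128) - 17550 = -167759/2 - 17550 = -202859/2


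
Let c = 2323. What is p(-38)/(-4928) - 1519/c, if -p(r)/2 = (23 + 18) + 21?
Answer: -1799395/2861936 ≈ -0.62873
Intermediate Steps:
p(r) = -124 (p(r) = -2*((23 + 18) + 21) = -2*(41 + 21) = -2*62 = -124)
p(-38)/(-4928) - 1519/c = -124/(-4928) - 1519/2323 = -124*(-1/4928) - 1519*1/2323 = 31/1232 - 1519/2323 = -1799395/2861936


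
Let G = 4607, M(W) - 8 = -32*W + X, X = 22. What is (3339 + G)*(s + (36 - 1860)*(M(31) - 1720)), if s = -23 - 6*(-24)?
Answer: 38872539194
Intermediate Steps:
M(W) = 30 - 32*W (M(W) = 8 + (-32*W + 22) = 8 + (22 - 32*W) = 30 - 32*W)
s = 121 (s = -23 + 144 = 121)
(3339 + G)*(s + (36 - 1860)*(M(31) - 1720)) = (3339 + 4607)*(121 + (36 - 1860)*((30 - 32*31) - 1720)) = 7946*(121 - 1824*((30 - 992) - 1720)) = 7946*(121 - 1824*(-962 - 1720)) = 7946*(121 - 1824*(-2682)) = 7946*(121 + 4891968) = 7946*4892089 = 38872539194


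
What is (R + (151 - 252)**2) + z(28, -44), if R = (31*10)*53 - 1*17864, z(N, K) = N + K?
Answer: 8751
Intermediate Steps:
z(N, K) = K + N
R = -1434 (R = 310*53 - 17864 = 16430 - 17864 = -1434)
(R + (151 - 252)**2) + z(28, -44) = (-1434 + (151 - 252)**2) + (-44 + 28) = (-1434 + (-101)**2) - 16 = (-1434 + 10201) - 16 = 8767 - 16 = 8751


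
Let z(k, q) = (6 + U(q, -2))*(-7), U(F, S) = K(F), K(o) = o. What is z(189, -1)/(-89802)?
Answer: 35/89802 ≈ 0.00038975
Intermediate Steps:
U(F, S) = F
z(k, q) = -42 - 7*q (z(k, q) = (6 + q)*(-7) = -42 - 7*q)
z(189, -1)/(-89802) = (-42 - 7*(-1))/(-89802) = (-42 + 7)*(-1/89802) = -35*(-1/89802) = 35/89802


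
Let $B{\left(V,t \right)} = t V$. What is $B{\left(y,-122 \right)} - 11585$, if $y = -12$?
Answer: $-10121$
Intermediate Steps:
$B{\left(V,t \right)} = V t$
$B{\left(y,-122 \right)} - 11585 = \left(-12\right) \left(-122\right) - 11585 = 1464 - 11585 = -10121$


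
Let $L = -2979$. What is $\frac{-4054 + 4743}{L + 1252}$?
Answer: $- \frac{689}{1727} \approx -0.39896$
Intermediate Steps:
$\frac{-4054 + 4743}{L + 1252} = \frac{-4054 + 4743}{-2979 + 1252} = \frac{689}{-1727} = 689 \left(- \frac{1}{1727}\right) = - \frac{689}{1727}$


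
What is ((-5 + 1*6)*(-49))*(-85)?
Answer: 4165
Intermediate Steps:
((-5 + 1*6)*(-49))*(-85) = ((-5 + 6)*(-49))*(-85) = (1*(-49))*(-85) = -49*(-85) = 4165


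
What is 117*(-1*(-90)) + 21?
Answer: 10551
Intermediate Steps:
117*(-1*(-90)) + 21 = 117*90 + 21 = 10530 + 21 = 10551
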